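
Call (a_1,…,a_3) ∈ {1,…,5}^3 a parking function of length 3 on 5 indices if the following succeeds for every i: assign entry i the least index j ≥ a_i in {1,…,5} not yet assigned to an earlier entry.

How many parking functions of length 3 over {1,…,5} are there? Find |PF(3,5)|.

108

#PF = (5+1−3)·(5+1)^{3−1} = 3·36 = 108 (Konheim–Weiss)
Check (2,4,5) → sorted (2,4,5): b_i ≤ 2+i ∀i, a PF.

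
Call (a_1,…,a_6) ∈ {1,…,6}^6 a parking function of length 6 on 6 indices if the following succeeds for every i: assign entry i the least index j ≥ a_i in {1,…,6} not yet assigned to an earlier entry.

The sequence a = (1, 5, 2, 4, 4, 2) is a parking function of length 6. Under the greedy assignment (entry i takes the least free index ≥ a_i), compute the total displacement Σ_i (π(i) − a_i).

Σπ(i) = 1+…+6 = 21; Σa = 1+5+2+4+4+2 = 18; disp = 21−18 = 3.

3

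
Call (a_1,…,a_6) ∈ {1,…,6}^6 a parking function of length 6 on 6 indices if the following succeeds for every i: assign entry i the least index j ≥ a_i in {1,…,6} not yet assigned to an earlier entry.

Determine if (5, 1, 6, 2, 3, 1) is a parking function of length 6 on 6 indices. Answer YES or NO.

YES

Order a: b = (1, 1, 2, 3, 5, 6).
  b_1=1 ≤ 1
  b_2=1 ≤ 2
  b_3=2 ≤ 3
  b_4=3 ≤ 4
  b_5=5 ≤ 5
  b_6=6 ≤ 6
All bounds hold ⇒ YES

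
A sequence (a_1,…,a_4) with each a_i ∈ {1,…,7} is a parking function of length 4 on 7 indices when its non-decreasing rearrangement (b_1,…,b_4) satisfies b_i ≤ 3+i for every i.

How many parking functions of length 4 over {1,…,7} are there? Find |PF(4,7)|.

Count = (7+1−4)·(7+1)^{4−1} = 4×512 = 2048 (Konheim–Weiss)
Example (2,3,3,7) → sorted (2,3,3,7): b_i ≤ 3+i ∀i, a PF.

2048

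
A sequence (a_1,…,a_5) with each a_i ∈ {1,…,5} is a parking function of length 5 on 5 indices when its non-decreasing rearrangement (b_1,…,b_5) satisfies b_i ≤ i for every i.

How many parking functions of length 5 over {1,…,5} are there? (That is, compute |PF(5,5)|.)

1296

|PF(5,5)| = (6−5)·6^(5−1) = 1×1296 = 1296
Example (2,2,1,5,4) → sorted (1,2,2,4,5): b_i ≤ i ∀i, a PF.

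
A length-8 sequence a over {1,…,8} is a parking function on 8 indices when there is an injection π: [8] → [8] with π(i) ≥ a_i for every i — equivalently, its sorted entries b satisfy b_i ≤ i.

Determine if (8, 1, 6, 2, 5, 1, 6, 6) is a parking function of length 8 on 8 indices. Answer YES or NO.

Order a: b = (1, 1, 2, 5, 6, 6, 6, 8).
  b_1=1 ≤ 1
  b_2=1 ≤ 2
  b_3=2 ≤ 3
  b_4=5 > 4
  fails at i=4 ⇒ NO

NO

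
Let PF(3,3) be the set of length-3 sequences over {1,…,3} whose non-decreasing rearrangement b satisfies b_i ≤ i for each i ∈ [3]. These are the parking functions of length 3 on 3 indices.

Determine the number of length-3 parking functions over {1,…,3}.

|PF| = 1·4^2 = 1·16 = 16 [KW]
E.g. (1,1,1) → sorted (1,1,1): b_i ≤ i ∀i, a PF.

16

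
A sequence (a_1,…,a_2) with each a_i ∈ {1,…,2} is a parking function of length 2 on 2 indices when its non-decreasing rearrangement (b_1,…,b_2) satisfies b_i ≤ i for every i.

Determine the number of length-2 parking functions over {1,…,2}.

Count = (2−2+1)·(2+1)^(2−1) = 1×3 = 3 [KW]
Example (1,1) → sorted (1,1): b_i ≤ i ∀i, a PF.

3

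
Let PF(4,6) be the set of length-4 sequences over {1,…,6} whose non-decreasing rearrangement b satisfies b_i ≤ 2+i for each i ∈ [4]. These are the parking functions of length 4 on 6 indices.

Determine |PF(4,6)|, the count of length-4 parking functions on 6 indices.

1029

#PF = 3·7^3 = 3×343 = 1029 [KW]
One tuple (3,5,1,5) → sorted (1,3,5,5): b_i ≤ 2+i ∀i, a PF.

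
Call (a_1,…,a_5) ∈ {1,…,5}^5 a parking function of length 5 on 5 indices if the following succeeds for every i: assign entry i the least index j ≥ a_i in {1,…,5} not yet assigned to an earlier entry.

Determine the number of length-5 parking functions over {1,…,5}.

#PF = (6−5)·6^(5−1) = 1×1296 = 1296 (Pollak)
Example (2,1,2,3,4) → sorted (1,2,2,3,4): b_i ≤ i ∀i, a PF.

1296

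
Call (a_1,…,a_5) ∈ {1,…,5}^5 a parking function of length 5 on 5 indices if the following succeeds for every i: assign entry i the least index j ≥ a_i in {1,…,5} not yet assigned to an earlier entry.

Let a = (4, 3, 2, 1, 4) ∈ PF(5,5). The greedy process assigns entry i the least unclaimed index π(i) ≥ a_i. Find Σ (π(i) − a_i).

1

Σπ(i) = 1+…+5 = 15; Σa = 4+3+2+1+4 = 14; disp = 15−14 = 1.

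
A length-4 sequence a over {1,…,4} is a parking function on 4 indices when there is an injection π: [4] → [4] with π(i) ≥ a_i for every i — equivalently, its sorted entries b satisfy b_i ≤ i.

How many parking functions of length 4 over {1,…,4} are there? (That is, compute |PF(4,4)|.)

125

|PF(4,4)| = 1·5^3 = 1·125 = 125 (Konheim–Weiss)
E.g. (2,1,4,3) → sorted (1,2,3,4): b_i ≤ i ∀i, a PF.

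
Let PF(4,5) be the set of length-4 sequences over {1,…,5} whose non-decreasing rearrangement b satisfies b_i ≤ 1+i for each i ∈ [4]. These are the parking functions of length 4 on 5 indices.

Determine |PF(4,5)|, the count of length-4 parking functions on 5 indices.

|PF| = (5+1−4)·(5+1)^{4−1} = 2 · 216 = 432 (Konheim–Weiss)
Example (3,5,3,1) → sorted (1,3,3,5): b_i ≤ 1+i ∀i, a PF.

432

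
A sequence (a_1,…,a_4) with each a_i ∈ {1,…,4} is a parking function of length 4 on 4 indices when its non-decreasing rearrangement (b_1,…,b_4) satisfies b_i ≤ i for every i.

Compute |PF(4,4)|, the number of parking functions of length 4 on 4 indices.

125

Count = 1·5^3 = 1·125 = 125
E.g. (2,1,3,4) → sorted (1,2,3,4): b_i ≤ i ∀i, a PF.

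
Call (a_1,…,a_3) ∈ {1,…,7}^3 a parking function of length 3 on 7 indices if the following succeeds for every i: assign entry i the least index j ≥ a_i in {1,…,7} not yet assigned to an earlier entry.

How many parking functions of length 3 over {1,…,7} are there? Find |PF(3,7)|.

320

|PF| = 5·8^2 = 5 · 64 = 320
Example (5,7,6) → sorted (5,6,7): b_i ≤ 4+i ∀i, a PF.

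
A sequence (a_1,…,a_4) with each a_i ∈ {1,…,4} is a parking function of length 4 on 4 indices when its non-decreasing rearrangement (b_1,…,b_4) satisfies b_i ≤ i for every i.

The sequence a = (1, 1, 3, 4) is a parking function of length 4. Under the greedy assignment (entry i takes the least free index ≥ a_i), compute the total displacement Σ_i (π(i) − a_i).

Σπ = 4·5/2 = 10 (π permutes [4]); Σa = 1+1+3+4 = 9; disp = 10−9 = 1.

1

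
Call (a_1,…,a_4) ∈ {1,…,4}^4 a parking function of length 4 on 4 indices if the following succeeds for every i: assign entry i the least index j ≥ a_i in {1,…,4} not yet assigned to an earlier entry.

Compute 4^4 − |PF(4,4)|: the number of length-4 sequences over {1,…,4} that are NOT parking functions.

131

#PF = (4+1−4)·(4+1)^{4−1} = 1 · 125 = 125
Example (4,4,3,3) → sorted (3,3,4,4): b_1=3>1, not a PF.
4^4 − 125 = 256 − 125 = 131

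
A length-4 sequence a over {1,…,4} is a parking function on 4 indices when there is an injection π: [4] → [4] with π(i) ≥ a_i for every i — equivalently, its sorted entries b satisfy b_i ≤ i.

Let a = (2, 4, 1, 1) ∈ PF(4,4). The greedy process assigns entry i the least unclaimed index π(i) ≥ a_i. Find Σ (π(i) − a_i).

Σπ = 4·5/2 = 10 (π permutes [4]); Σa = 2+4+1+1 = 8; disp = 10−8 = 2.

2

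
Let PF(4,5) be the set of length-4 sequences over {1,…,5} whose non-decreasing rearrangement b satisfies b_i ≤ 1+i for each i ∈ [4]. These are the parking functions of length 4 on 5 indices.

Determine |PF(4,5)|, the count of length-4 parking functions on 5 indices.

|PF| = (5−4+1)·(5+1)^(4−1) = 2×216 = 432 (Pollak)
One tuple (3,1,2,2) → sorted (1,2,2,3): b_i ≤ 1+i ∀i, a PF.

432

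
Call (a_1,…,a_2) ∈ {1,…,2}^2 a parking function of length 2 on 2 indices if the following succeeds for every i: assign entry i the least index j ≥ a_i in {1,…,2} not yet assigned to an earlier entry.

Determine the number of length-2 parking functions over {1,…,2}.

Count = (2−2+1)·(2+1)^(2−1) = 1×3 = 3 [KW]
One tuple (2,1) → sorted (1,2): b_i ≤ i ∀i, a PF.

3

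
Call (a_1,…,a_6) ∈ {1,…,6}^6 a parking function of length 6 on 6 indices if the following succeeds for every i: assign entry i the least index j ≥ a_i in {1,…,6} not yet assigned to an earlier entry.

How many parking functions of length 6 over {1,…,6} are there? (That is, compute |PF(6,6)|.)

Count = (7−6)·7^(6−1) = 1·16807 = 16807 (Konheim–Weiss)
Check (4,1,1,5,1,4) → sorted (1,1,1,4,4,5): b_i ≤ i ∀i, a PF.

16807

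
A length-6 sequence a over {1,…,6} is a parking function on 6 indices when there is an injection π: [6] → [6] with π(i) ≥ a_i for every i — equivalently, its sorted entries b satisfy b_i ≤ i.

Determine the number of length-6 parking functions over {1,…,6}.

16807

#PF = (6−6+1)·(6+1)^(6−1) = 1·16807 = 16807 (Konheim–Weiss)
Check (1,2,6,2,3,2) → sorted (1,2,2,2,3,6): b_i ≤ i ∀i, a PF.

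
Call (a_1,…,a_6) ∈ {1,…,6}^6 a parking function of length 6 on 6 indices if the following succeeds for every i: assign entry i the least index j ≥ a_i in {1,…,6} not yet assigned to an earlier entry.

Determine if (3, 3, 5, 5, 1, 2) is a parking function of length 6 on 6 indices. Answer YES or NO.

Sorted: b = (1, 2, 3, 3, 5, 5).
  b_1=1 ≤ 1
  b_2=2 ≤ 2
  b_3=3 ≤ 3
  b_4=3 ≤ 4
  b_5=5 ≤ 5
  b_6=5 ≤ 6
All bounds hold ⇒ YES

YES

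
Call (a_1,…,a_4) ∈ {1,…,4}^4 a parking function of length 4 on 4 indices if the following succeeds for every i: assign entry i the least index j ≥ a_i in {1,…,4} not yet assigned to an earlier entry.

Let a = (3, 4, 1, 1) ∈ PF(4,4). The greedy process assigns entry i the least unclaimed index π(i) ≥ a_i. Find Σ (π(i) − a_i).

Σπ(i) = 1+…+4 = 10; Σa = 3+4+1+1 = 9; disp = 10−9 = 1.

1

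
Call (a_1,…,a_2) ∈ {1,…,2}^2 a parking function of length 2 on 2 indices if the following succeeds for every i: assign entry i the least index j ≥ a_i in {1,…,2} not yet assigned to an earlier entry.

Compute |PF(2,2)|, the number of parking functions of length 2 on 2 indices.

3

Count = (2+1−2)·(2+1)^{2−1} = 1 · 3 = 3
One tuple (1,2) → sorted (1,2): b_i ≤ i ∀i, a PF.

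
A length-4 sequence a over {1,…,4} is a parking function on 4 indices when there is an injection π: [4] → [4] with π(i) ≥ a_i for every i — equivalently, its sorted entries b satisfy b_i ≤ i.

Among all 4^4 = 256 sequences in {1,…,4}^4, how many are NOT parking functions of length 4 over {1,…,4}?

|PF(4,4)| = 1·5^3 = 1 · 125 = 125 (Konheim–Weiss)
One tuple (4,4,2,4) → sorted (2,4,4,4): b_1=2>1, not a PF.
So 256 − 125 = 131 fail.

131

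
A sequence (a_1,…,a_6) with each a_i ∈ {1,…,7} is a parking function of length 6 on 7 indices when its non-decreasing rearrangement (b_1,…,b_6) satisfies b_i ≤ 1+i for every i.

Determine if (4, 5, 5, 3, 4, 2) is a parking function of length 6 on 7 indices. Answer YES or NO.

Rearranged: b = (2, 3, 4, 4, 5, 5).
  b_1=2 ≤ 2
  b_2=3 ≤ 3
  b_3=4 ≤ 4
  b_4=4 ≤ 5
  b_5=5 ≤ 6
  b_6=5 ≤ 7
All bounds hold ⇒ YES

YES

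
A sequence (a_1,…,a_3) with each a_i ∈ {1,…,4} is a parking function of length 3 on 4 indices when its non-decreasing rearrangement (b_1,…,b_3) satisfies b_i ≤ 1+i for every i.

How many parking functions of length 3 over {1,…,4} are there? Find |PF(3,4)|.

50

|PF(3,4)| = (4−3+1)·(4+1)^(3−1) = 2·25 = 50 (Pollak)
Check (2,4,2) → sorted (2,2,4): b_i ≤ 1+i ∀i, a PF.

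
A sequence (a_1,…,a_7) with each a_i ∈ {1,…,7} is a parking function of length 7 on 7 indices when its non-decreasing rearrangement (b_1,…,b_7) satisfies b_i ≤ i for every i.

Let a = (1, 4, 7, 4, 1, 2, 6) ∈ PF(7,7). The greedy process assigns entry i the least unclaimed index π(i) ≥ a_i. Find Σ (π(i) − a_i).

3

Σπ = 7·8/2 = 28 (π permutes [7]); Σa = 1+4+7+4+1+2+6 = 25; disp = 28−25 = 3.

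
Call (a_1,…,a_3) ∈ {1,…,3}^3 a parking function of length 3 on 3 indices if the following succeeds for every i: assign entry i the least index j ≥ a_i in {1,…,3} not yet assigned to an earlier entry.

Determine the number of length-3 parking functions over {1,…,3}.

16

Count = (3−3+1)·(3+1)^(3−1) = 1 · 16 = 16 (Pollak)
E.g. (2,1,3) → sorted (1,2,3): b_i ≤ i ∀i, a PF.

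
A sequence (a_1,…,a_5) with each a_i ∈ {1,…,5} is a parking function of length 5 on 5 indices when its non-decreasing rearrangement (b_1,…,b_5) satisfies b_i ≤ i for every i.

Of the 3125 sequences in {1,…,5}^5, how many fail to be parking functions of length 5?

|PF| = (5−5+1)·(5+1)^(5−1) = 1 · 1296 = 1296 (Pollak)
E.g. (5,5,1,2,5) → sorted (1,2,5,5,5): b_3=5>3, not a PF.
So 3125 − 1296 = 1829 fail.

1829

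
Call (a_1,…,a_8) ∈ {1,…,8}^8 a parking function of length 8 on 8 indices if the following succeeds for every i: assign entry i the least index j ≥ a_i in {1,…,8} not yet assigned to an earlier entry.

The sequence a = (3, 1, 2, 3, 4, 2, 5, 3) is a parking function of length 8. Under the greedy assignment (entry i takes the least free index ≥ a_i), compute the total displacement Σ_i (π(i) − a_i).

Σπ = 36 ({1..8} each once); Σa = 3+1+2+3+4+2+5+3 = 23; disp = 36−23 = 13.

13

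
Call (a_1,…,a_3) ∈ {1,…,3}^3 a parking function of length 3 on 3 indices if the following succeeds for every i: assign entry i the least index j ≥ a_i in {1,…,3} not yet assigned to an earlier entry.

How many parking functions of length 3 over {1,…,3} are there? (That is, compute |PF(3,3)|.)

Count = (3−3+1)·(3+1)^(3−1) = 1 · 16 = 16
One tuple (1,2,3) → sorted (1,2,3): b_i ≤ i ∀i, a PF.

16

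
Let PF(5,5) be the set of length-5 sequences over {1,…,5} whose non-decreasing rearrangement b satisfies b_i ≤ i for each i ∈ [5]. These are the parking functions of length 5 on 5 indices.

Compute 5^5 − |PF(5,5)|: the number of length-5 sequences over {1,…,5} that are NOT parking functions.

1829

#PF = (5+1−5)·(5+1)^{5−1} = 1 · 1296 = 1296
Example (4,3,5,4,3) → sorted (3,3,4,4,5): b_1=3>1, not a PF.
5^5 − 1296 = 3125 − 1296 = 1829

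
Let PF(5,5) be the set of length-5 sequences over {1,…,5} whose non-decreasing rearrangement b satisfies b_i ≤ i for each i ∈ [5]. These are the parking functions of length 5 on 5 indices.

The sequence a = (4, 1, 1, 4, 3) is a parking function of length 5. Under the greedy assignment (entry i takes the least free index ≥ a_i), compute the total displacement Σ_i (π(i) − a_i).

Σπ = 5·6/2 = 15 (π permutes [5]); Σa = 4+1+1+4+3 = 13; disp = 15−13 = 2.

2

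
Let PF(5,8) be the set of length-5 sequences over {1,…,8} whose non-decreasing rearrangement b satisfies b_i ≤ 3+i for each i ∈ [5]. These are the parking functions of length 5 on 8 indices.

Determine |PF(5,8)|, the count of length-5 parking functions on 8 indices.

26244

|PF| = (8+1−5)·(8+1)^{5−1} = 4·6561 = 26244 (Pollak)
Check (4,2,1,3,8) → sorted (1,2,3,4,8): b_i ≤ 3+i ∀i, a PF.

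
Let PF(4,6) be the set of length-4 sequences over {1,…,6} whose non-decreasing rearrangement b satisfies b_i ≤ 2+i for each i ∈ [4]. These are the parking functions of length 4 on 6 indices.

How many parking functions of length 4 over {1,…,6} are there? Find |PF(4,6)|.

1029

#PF = (6−4+1)·(6+1)^(4−1) = 3·343 = 1029 (Pollak)
One tuple (4,6,5,2) → sorted (2,4,5,6): b_i ≤ 2+i ∀i, a PF.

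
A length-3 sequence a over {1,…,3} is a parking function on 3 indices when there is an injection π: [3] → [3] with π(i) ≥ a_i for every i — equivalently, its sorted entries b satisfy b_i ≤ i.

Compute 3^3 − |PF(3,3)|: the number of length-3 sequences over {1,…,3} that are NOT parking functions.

|PF| = (4−3)·4^(3−1) = 1·16 = 16 (Konheim–Weiss)
Example (3,3,3) → sorted (3,3,3): b_1=3>1, not a PF.
3^3 − 16 = 27 − 16 = 11

11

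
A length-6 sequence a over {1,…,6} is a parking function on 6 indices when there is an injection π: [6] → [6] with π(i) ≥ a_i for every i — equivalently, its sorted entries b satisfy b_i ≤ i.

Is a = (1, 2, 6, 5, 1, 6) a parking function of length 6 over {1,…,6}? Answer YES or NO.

NO

Sorted: b = (1, 1, 2, 5, 6, 6).
  b_1=1 ≤ 1
  b_2=1 ≤ 2
  b_3=2 ≤ 3
  b_4=5 > 4
  fails at i=4 ⇒ NO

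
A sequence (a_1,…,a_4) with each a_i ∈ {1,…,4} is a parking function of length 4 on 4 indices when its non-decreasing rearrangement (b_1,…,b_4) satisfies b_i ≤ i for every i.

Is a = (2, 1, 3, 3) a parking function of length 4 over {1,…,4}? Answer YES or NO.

YES

Rearranged: b = (1, 2, 3, 3).
  b_1=1 ≤ 1
  b_2=2 ≤ 2
  b_3=3 ≤ 3
  b_4=3 ≤ 4
All bounds hold ⇒ YES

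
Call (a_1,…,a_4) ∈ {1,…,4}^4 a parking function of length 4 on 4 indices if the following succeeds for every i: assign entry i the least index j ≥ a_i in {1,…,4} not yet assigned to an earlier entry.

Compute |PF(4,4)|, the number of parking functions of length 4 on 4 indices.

Count = (5−4)·5^(4−1) = 1 · 125 = 125 [KW]
Check (1,3,1,1) → sorted (1,1,1,3): b_i ≤ i ∀i, a PF.

125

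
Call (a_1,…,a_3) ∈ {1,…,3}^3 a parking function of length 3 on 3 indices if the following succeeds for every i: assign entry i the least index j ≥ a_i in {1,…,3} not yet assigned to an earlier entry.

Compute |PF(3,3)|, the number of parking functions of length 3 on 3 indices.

16

|PF(3,3)| = 1·4^2 = 1 · 16 = 16 (Konheim–Weiss)
One tuple (2,1,3) → sorted (1,2,3): b_i ≤ i ∀i, a PF.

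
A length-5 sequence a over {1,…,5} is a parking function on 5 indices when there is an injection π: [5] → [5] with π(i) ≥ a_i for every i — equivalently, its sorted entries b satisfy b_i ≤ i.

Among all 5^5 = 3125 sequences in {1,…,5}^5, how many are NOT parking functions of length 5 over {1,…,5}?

#PF = 1·6^4 = 1×1296 = 1296
One tuple (5,5,4,2,5) → sorted (2,4,5,5,5): b_1=2>1, not a PF.
So 3125 − 1296 = 1829 fail.

1829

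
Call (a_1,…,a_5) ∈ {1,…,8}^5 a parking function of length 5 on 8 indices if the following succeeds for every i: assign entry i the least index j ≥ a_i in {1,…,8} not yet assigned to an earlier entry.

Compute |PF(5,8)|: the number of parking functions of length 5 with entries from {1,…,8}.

#PF = (8−5+1)·(8+1)^(5−1) = 4 · 6561 = 26244
Example (3,6,7,2,7) → sorted (2,3,6,7,7): b_i ≤ 3+i ∀i, a PF.

26244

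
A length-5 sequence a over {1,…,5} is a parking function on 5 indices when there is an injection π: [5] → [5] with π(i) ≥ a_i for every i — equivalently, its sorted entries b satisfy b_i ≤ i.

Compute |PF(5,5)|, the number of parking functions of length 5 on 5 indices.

1296

|PF| = (6−5)·6^(5−1) = 1·1296 = 1296
Check (2,5,2,4,1) → sorted (1,2,2,4,5): b_i ≤ i ∀i, a PF.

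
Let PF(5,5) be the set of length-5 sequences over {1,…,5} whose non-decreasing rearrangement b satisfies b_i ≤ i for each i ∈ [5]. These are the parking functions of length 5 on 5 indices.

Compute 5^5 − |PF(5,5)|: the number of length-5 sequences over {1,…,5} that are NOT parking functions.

1829

Count = (5+1−5)·(5+1)^{5−1} = 1 · 1296 = 1296 [KW]
Check (3,4,3,4,4) → sorted (3,3,4,4,4): b_1=3>1, not a PF.
So 3125 − 1296 = 1829 fail.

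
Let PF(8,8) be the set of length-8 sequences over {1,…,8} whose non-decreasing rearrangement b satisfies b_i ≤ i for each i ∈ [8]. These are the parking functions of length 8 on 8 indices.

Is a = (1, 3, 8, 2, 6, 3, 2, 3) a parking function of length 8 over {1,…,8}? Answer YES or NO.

YES

Sorted: b = (1, 2, 2, 3, 3, 3, 6, 8).
  b_1=1 ≤ 1
  b_2=2 ≤ 2
  b_3=2 ≤ 3
  b_4=3 ≤ 4
  b_5=3 ≤ 5
  b_6=3 ≤ 6
  b_7=6 ≤ 7
  b_8=8 ≤ 8
All bounds hold ⇒ YES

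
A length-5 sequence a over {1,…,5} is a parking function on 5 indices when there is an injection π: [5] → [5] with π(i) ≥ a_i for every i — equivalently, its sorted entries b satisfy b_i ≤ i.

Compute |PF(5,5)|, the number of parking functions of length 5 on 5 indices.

|PF(5,5)| = (5−5+1)·(5+1)^(5−1) = 1 · 1296 = 1296 [KW]
One tuple (5,1,1,1,1) → sorted (1,1,1,1,5): b_i ≤ i ∀i, a PF.

1296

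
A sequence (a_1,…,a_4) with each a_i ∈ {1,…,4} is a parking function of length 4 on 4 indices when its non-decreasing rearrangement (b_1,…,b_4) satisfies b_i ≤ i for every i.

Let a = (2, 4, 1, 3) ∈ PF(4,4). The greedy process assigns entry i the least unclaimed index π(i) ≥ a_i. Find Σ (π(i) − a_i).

0

Σπ(i) = 1+…+4 = 10; Σa = 2+4+1+3 = 10; disp = 10−10 = 0.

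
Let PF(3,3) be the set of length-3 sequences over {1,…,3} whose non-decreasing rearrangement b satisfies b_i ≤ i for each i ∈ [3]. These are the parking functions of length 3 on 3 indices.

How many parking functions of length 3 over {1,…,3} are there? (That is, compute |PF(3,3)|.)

16

#PF = 1·4^2 = 1·16 = 16 [KW]
Check (1,2,1) → sorted (1,1,2): b_i ≤ i ∀i, a PF.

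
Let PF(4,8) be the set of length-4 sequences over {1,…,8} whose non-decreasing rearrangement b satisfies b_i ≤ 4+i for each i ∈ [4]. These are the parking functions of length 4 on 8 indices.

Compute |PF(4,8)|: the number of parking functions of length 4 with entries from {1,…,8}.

3645

|PF| = (9−4)·9^(4−1) = 5·729 = 3645
Example (6,4,3,3) → sorted (3,3,4,6): b_i ≤ 4+i ∀i, a PF.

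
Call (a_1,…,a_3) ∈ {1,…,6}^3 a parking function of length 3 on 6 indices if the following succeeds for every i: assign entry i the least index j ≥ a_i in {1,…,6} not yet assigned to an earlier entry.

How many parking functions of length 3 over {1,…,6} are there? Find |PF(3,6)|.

196

Count = 4·7^2 = 4 · 49 = 196 [KW]
Check (6,2,1) → sorted (1,2,6): b_i ≤ 3+i ∀i, a PF.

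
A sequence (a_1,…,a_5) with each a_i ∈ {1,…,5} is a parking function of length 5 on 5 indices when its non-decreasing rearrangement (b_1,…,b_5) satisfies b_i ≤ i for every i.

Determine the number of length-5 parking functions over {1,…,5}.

Count = (5+1−5)·(5+1)^{5−1} = 1·1296 = 1296 (Konheim–Weiss)
Example (5,2,1,1,2) → sorted (1,1,2,2,5): b_i ≤ i ∀i, a PF.

1296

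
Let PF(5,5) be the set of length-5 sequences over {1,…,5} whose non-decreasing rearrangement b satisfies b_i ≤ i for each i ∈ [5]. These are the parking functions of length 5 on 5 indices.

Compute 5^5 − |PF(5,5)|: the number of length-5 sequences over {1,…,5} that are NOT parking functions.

Count = (5+1−5)·(5+1)^{5−1} = 1×1296 = 1296 [KW]
E.g. (3,3,4,5,3) → sorted (3,3,3,4,5): b_1=3>1, not a PF.
So 3125 − 1296 = 1829 fail.

1829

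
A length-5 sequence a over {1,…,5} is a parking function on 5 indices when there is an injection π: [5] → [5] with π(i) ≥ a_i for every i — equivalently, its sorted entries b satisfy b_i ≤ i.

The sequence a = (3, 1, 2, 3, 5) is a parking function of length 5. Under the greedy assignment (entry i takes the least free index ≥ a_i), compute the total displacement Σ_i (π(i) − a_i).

Σπ = 5·6/2 = 15 (π permutes [5]); Σa = 3+1+2+3+5 = 14; disp = 15−14 = 1.

1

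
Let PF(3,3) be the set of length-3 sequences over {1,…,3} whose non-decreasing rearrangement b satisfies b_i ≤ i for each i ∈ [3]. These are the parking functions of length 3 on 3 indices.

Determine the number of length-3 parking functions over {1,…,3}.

16

Count = (3+1−3)·(3+1)^{3−1} = 1 · 16 = 16 [KW]
One tuple (1,3,1) → sorted (1,1,3): b_i ≤ i ∀i, a PF.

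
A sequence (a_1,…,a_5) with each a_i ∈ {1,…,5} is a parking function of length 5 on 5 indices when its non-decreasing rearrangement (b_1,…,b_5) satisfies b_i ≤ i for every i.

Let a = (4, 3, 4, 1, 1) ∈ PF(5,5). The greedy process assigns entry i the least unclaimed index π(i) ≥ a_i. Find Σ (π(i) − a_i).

Σπ(i) = 1+…+5 = 15; Σa = 4+3+4+1+1 = 13; disp = 15−13 = 2.

2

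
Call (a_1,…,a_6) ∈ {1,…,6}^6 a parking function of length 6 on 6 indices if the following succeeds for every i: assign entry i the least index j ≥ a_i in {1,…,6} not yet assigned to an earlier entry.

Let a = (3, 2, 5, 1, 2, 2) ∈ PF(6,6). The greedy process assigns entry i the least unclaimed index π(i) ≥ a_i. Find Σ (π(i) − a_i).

Σπ = 21 ({1..6} each once); Σa = 3+2+5+1+2+2 = 15; disp = 21−15 = 6.

6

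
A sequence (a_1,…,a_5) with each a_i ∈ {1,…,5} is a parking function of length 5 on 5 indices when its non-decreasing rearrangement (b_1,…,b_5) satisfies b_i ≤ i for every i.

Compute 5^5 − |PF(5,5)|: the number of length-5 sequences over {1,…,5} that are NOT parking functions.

|PF| = (5−5+1)·(5+1)^(5−1) = 1·1296 = 1296 (Konheim–Weiss)
Check (5,4,3,4,5) → sorted (3,4,4,5,5): b_1=3>1, not a PF.
So 3125 − 1296 = 1829 fail.

1829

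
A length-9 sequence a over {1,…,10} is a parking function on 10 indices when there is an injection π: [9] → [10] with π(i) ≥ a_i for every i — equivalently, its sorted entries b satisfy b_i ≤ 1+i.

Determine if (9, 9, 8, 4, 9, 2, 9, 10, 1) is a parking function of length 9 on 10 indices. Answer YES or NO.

Order a: b = (1, 2, 4, 8, 9, 9, 9, 9, 10).
  b_1=1 ≤ 2
  b_2=2 ≤ 3
  b_3=4 ≤ 4
  b_4=8 > 5
  fails at i=4 ⇒ NO

NO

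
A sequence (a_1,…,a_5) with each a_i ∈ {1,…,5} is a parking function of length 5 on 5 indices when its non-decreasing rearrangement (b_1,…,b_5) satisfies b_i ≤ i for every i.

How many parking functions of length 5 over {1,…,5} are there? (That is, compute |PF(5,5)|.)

|PF(5,5)| = (5−5+1)·(5+1)^(5−1) = 1×1296 = 1296
Example (5,1,1,3,4) → sorted (1,1,3,4,5): b_i ≤ i ∀i, a PF.

1296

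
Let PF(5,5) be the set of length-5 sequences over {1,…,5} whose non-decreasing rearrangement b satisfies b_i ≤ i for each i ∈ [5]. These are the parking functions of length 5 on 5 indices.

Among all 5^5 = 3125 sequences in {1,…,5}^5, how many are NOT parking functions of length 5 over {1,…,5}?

#PF = (5+1−5)·(5+1)^{5−1} = 1 · 1296 = 1296 [KW]
Example (5,5,4,2,3) → sorted (2,3,4,5,5): b_1=2>1, not a PF.
So 3125 − 1296 = 1829 fail.

1829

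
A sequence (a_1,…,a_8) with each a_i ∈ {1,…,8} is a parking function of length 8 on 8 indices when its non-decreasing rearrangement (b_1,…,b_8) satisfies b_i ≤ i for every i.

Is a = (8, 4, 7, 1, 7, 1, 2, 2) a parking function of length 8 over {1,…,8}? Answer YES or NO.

NO

Rearranged: b = (1, 1, 2, 2, 4, 7, 7, 8).
  b_1=1 ≤ 1
  b_2=1 ≤ 2
  b_3=2 ≤ 3
  b_4=2 ≤ 4
  b_5=4 ≤ 5
  b_6=7 > 6
  fails at i=6 ⇒ NO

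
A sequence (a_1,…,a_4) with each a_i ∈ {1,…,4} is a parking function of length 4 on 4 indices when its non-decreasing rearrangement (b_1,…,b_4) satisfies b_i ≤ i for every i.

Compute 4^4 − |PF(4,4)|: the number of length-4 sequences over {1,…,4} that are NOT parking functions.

131

#PF = 1·5^3 = 1×125 = 125 (Pollak)
One tuple (1,2,4,4) → sorted (1,2,4,4): b_3=4>3, not a PF.
So 256 − 125 = 131 fail.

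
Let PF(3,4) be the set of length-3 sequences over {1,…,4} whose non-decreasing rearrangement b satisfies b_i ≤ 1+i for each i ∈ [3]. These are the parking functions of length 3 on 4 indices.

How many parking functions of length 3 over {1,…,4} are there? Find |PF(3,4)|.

#PF = (4−3+1)·(4+1)^(3−1) = 2·25 = 50 (Pollak)
Check (3,1,1) → sorted (1,1,3): b_i ≤ 1+i ∀i, a PF.

50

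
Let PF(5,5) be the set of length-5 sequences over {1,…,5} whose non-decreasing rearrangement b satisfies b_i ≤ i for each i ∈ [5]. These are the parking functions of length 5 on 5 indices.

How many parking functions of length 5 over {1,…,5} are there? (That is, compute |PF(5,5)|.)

1296

#PF = (5+1−5)·(5+1)^{5−1} = 1×1296 = 1296 (Pollak)
Check (3,3,3,2,1) → sorted (1,2,3,3,3): b_i ≤ i ∀i, a PF.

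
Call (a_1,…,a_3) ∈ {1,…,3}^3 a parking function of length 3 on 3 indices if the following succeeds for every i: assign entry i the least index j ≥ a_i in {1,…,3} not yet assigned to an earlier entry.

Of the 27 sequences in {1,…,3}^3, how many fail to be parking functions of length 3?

11

|PF| = (4−3)·4^(3−1) = 1 · 16 = 16 (Pollak)
E.g. (2,2,3) → sorted (2,2,3): b_1=2>1, not a PF.
3^3 − 16 = 27 − 16 = 11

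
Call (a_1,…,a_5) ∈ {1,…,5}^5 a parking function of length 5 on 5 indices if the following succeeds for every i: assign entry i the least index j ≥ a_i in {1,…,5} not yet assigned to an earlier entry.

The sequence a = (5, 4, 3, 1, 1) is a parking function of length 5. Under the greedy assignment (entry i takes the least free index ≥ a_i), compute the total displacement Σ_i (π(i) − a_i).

1

Σπ = 5·6/2 = 15 (π permutes [5]); Σa = 5+4+3+1+1 = 14; disp = 15−14 = 1.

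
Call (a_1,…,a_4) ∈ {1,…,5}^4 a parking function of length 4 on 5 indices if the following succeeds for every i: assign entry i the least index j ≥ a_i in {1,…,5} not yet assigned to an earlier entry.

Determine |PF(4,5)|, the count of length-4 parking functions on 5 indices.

432

|PF| = (5−4+1)·(5+1)^(4−1) = 2 · 216 = 432 [KW]
Check (4,2,2,2) → sorted (2,2,2,4): b_i ≤ 1+i ∀i, a PF.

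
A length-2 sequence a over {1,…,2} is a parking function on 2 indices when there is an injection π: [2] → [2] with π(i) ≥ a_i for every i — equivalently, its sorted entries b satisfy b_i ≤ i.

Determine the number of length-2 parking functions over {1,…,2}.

|PF(2,2)| = (2−2+1)·(2+1)^(2−1) = 1·3 = 3
Check (1,2) → sorted (1,2): b_i ≤ i ∀i, a PF.

3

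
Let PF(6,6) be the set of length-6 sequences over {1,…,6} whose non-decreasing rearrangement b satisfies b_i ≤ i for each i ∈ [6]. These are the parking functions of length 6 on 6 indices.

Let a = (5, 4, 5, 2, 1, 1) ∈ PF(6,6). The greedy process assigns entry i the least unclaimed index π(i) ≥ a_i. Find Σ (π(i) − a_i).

3

Σπ(i) = 1+…+6 = 21; Σa = 5+4+5+2+1+1 = 18; disp = 21−18 = 3.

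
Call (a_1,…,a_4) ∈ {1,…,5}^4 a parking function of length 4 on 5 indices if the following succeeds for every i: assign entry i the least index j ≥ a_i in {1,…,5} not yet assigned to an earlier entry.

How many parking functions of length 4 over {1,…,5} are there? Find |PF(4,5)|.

432

Count = 2·6^3 = 2 · 216 = 432 (Konheim–Weiss)
One tuple (2,4,1,1) → sorted (1,1,2,4): b_i ≤ 1+i ∀i, a PF.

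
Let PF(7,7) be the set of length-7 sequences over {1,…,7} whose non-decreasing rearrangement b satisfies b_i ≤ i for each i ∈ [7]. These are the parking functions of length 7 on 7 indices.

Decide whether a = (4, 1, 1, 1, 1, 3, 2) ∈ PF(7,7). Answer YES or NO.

YES

Sorted: b = (1, 1, 1, 1, 2, 3, 4).
  b_1=1 ≤ 1
  b_2=1 ≤ 2
  b_3=1 ≤ 3
  b_4=1 ≤ 4
  b_5=2 ≤ 5
  b_6=3 ≤ 6
  b_7=4 ≤ 7
All bounds hold ⇒ YES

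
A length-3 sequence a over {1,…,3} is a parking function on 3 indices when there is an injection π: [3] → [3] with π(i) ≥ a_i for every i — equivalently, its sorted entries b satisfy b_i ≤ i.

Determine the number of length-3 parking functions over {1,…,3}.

16

|PF(3,3)| = (4−3)·4^(3−1) = 1·16 = 16 [KW]
Example (2,2,1) → sorted (1,2,2): b_i ≤ i ∀i, a PF.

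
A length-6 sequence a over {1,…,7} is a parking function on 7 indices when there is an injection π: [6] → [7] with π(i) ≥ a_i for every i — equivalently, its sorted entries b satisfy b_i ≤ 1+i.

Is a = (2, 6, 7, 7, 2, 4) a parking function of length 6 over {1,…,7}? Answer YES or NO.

NO

Rearranged: b = (2, 2, 4, 6, 7, 7).
  b_1=2 ≤ 2
  b_2=2 ≤ 3
  b_3=4 ≤ 4
  b_4=6 > 5
  fails at i=4 ⇒ NO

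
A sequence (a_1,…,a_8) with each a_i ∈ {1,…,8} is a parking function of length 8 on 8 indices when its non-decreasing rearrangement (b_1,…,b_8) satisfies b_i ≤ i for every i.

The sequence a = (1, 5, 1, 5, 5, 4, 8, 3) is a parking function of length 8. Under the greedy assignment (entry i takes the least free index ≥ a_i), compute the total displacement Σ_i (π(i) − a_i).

Σπ(i) = 1+…+8 = 36; Σa = 1+5+1+5+5+4+8+3 = 32; disp = 36−32 = 4.

4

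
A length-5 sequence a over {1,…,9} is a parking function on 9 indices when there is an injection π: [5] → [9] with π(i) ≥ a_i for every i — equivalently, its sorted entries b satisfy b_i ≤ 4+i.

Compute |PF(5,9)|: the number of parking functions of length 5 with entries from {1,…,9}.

50000

|PF| = (9+1−5)·(9+1)^{5−1} = 5×10000 = 50000 (Konheim–Weiss)
One tuple (2,6,5,7,3) → sorted (2,3,5,6,7): b_i ≤ 4+i ∀i, a PF.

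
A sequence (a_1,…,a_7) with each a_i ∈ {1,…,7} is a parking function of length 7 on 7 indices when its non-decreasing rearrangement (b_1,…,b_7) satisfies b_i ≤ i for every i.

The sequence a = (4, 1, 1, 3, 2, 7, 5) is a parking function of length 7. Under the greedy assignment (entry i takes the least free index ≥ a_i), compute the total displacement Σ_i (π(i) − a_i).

Σπ = 7·8/2 = 28 (π permutes [7]); Σa = 4+1+1+3+2+7+5 = 23; disp = 28−23 = 5.

5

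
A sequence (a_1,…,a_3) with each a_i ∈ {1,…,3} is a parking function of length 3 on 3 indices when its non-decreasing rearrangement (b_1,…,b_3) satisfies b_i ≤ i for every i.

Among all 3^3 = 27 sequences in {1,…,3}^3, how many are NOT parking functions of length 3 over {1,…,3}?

11

|PF| = 1·4^2 = 1×16 = 16 [KW]
One tuple (3,3,1) → sorted (1,3,3): b_2=3>2, not a PF.
Total 27; non-PF = 27−16 = 11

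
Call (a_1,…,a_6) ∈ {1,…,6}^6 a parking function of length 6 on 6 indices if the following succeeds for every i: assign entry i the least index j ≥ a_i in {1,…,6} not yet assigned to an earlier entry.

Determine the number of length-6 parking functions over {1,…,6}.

16807

|PF| = (6+1−6)·(6+1)^{6−1} = 1×16807 = 16807 [KW]
E.g. (2,2,1,5,6,1) → sorted (1,1,2,2,5,6): b_i ≤ i ∀i, a PF.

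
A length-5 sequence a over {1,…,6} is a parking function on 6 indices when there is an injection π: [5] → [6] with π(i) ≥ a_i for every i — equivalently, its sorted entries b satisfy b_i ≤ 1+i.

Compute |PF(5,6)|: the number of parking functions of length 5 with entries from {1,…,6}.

4802

Count = (6+1−5)·(6+1)^{5−1} = 2 · 2401 = 4802 (Konheim–Weiss)
Check (6,5,1,1,4) → sorted (1,1,4,5,6): b_i ≤ 1+i ∀i, a PF.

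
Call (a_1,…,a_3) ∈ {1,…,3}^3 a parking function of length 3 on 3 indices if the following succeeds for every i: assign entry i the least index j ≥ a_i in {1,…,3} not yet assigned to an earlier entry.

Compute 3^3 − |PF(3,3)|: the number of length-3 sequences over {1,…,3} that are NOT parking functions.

11

|PF| = (4−3)·4^(3−1) = 1·16 = 16
One tuple (3,3,3) → sorted (3,3,3): b_1=3>1, not a PF.
So 27 − 16 = 11 fail.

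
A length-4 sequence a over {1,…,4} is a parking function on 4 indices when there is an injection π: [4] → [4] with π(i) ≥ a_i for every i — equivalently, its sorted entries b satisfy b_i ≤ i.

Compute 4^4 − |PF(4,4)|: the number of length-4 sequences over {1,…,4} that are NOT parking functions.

131

#PF = (4+1−4)·(4+1)^{4−1} = 1 · 125 = 125 [KW]
E.g. (3,3,3,4) → sorted (3,3,3,4): b_1=3>1, not a PF.
Total 256; non-PF = 256−125 = 131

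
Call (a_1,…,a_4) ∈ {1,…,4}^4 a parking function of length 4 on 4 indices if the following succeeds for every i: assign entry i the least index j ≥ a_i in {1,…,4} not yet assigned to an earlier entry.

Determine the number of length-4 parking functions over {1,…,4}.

|PF(4,4)| = (5−4)·5^(4−1) = 1 · 125 = 125
One tuple (1,2,2,1) → sorted (1,1,2,2): b_i ≤ i ∀i, a PF.

125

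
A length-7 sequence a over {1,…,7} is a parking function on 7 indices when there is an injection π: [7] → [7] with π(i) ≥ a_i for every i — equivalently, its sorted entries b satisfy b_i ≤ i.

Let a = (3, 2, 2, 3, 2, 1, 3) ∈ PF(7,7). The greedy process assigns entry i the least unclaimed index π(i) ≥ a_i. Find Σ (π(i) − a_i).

Σπ(i) = 1+…+7 = 28; Σa = 3+2+2+3+2+1+3 = 16; disp = 28−16 = 12.

12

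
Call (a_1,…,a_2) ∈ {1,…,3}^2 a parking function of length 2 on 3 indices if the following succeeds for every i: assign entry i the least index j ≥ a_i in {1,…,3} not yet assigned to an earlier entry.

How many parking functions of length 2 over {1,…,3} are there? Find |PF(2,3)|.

|PF(2,3)| = (3+1−2)·(3+1)^{2−1} = 2 · 4 = 8 [KW]
Example (3,2) → sorted (2,3): b_i ≤ 1+i ∀i, a PF.

8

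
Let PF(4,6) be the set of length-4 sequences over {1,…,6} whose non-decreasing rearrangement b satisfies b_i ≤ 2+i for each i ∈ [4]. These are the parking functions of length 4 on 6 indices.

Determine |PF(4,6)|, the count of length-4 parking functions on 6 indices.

1029

|PF| = (7−4)·7^(4−1) = 3 · 343 = 1029 (Pollak)
One tuple (3,5,4,6) → sorted (3,4,5,6): b_i ≤ 2+i ∀i, a PF.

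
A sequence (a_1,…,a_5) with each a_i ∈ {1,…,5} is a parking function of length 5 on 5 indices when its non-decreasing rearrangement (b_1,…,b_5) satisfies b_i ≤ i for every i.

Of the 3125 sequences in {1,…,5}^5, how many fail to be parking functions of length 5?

|PF(5,5)| = (6−5)·6^(5−1) = 1 · 1296 = 1296
One tuple (3,4,3,2,4) → sorted (2,3,3,4,4): b_1=2>1, not a PF.
5^5 − 1296 = 3125 − 1296 = 1829

1829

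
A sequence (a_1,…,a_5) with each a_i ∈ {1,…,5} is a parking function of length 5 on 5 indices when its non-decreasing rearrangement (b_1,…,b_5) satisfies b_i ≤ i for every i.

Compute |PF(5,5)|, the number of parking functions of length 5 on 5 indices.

1296

|PF(5,5)| = (6−5)·6^(5−1) = 1·1296 = 1296 [KW]
One tuple (4,5,1,2,3) → sorted (1,2,3,4,5): b_i ≤ i ∀i, a PF.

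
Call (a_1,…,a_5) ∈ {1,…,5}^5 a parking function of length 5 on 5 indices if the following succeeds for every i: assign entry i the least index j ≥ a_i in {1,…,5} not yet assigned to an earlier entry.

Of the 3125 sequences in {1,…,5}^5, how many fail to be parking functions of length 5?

1829

|PF| = (5+1−5)·(5+1)^{5−1} = 1×1296 = 1296 [KW]
One tuple (4,3,4,2,5) → sorted (2,3,4,4,5): b_1=2>1, not a PF.
So 3125 − 1296 = 1829 fail.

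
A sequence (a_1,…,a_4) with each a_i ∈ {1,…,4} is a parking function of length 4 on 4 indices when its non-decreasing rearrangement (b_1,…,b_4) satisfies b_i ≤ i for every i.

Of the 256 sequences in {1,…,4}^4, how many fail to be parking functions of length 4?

131

Count = 1·5^3 = 1 · 125 = 125
One tuple (3,2,4,2) → sorted (2,2,3,4): b_1=2>1, not a PF.
Total 256; non-PF = 256−125 = 131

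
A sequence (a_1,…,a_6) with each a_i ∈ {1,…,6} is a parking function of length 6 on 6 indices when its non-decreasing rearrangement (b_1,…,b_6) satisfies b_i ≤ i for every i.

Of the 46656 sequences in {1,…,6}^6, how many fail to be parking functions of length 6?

|PF(6,6)| = 1·7^5 = 1 · 16807 = 16807 (Konheim–Weiss)
E.g. (4,6,2,3,6,1) → sorted (1,2,3,4,6,6): b_5=6>5, not a PF.
Total 46656; non-PF = 46656−16807 = 29849

29849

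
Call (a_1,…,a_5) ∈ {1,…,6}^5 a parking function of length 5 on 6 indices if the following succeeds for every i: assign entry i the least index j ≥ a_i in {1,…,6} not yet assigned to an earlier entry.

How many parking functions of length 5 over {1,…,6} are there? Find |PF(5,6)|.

4802

Count = (7−5)·7^(5−1) = 2 · 2401 = 4802 [KW]
One tuple (2,3,4,3,2) → sorted (2,2,3,3,4): b_i ≤ 1+i ∀i, a PF.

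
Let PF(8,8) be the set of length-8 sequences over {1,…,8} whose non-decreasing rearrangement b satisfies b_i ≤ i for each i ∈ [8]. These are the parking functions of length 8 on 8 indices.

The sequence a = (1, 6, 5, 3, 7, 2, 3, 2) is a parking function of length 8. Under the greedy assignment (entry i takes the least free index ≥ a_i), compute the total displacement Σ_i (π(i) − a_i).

7

Σπ(i) = 1+…+8 = 36; Σa = 1+6+5+3+7+2+3+2 = 29; disp = 36−29 = 7.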